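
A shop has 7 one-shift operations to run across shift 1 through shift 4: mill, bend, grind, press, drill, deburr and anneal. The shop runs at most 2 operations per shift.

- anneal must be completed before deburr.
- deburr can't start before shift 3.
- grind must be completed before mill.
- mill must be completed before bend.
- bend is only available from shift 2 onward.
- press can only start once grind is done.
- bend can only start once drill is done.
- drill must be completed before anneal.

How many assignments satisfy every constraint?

Splitting on mill: it can be shift 2 (12), shift 3 (8). Listing each branch's schedules as (bend, grind, press, drill, deburr, anneal) by shift number:
mill=shift 2: (3,1,2,1,4,3) (3,1,3,1,4,2) (3,1,4,1,3,2) (3,1,4,1,4,2) (3,1,4,1,4,3) (3,1,4,2,4,3) (4,1,2,1,4,3) (4,1,3,1,3,2) (4,1,3,1,4,2) (4,1,3,1,4,3) (4,1,3,2,4,3) (4,1,4,1,3,2) — 12.
mill=shift 3: (4,1,2,1,3,2) (4,1,2,1,4,2) (4,1,2,1,4,3) (4,1,2,2,4,3) (4,1,3,1,4,2) (4,1,4,1,3,2) (4,2,3,1,4,2) (4,2,4,1,3,2) — 8.
Summing: 12 + 8 = 20.

20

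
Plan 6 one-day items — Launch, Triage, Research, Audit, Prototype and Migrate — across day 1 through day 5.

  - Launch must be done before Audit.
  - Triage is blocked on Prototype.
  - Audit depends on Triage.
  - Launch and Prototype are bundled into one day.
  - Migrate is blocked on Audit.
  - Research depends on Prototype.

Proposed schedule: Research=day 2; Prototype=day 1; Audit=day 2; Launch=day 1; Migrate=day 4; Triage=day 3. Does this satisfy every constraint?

Invalid. Audit depends on Triage.

Triage is blocked on Prototype — holds.
Research depends on Prototype — holds.
Migrate is blocked on Audit — holds.
Launch must be done before Audit — holds.
Audit depends on Triage — violated.
Launch and Prototype are bundled into one day — holds.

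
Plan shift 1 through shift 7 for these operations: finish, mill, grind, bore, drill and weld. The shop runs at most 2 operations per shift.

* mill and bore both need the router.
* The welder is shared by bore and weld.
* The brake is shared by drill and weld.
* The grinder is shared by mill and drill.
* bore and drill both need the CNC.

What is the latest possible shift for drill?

drill at shift 7 is achievable: weld in shift 3, bore in shift 2, mill in shift 1, drill in shift 7, finish in shift 1, grind in shift 2.

shift 7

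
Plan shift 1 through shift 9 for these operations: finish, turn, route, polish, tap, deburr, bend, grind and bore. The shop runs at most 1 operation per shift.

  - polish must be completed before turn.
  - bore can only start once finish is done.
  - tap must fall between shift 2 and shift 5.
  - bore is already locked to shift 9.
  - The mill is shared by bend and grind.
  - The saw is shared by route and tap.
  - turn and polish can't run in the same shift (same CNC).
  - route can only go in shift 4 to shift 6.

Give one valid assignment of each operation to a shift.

route in shift 4; bore in shift 9; turn in shift 5; tap in shift 2; grind in shift 8; deburr in shift 6; finish in shift 1; polish in shift 3; bend in shift 7

Checking: polish(shift 3) before turn(shift 5); finish(shift 1) before bore(shift 9); turn(shift 5) != polish(shift 3); route(shift 4) != tap(shift 2); bend(shift 7) != grind(shift 8); tap=shift 2 in [shift 2,shift 5]; route=shift 4 in [shift 4,shift 6]; bore=shift 9 in [shift 9,shift 9]; max 1 per shift (cap 1).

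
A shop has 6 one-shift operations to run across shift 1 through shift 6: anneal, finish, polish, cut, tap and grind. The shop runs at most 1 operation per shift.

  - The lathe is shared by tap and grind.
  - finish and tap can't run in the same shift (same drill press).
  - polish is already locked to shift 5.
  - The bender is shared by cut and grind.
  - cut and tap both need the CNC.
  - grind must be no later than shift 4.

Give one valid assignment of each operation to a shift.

finish -> shift 3, cut -> shift 4, anneal -> shift 2, grind -> shift 1, tap -> shift 6, polish -> shift 5

Checking: cut(shift 4) != grind(shift 1); cut(shift 4) != tap(shift 6); finish(shift 3) != tap(shift 6); tap(shift 6) != grind(shift 1); grind=shift 1 in [shift 1,shift 4]; polish=shift 5 in [shift 5,shift 5]; max 1 per shift (cap 1).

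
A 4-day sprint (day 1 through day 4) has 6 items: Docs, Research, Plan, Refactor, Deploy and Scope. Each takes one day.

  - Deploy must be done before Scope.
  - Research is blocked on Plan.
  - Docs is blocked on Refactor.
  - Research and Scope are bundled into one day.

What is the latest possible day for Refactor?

Downstream work caps Refactor at day 3.
Refactor at day 3 is achievable: Research=day 2, Deploy=day 1, Docs=day 4, Refactor=day 3, Plan=day 1, Scope=day 2.

day 3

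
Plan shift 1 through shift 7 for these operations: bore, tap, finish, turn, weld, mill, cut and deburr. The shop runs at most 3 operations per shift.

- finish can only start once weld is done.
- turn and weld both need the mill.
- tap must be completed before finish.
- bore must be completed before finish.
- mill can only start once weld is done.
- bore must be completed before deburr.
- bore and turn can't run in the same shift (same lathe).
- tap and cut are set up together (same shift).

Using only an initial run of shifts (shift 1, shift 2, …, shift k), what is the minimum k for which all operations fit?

3

The precedence chain requires at least 2 distinct shifts.
With at most 3 per shift and 8 operations, at least 3 shifts are needed.
3 works (last occupied shift: shift 3): for example weld -> shift 1; deburr -> shift 3; tap -> shift 2; turn -> shift 3; bore -> shift 1; cut -> shift 2; finish -> shift 3; mill -> shift 2.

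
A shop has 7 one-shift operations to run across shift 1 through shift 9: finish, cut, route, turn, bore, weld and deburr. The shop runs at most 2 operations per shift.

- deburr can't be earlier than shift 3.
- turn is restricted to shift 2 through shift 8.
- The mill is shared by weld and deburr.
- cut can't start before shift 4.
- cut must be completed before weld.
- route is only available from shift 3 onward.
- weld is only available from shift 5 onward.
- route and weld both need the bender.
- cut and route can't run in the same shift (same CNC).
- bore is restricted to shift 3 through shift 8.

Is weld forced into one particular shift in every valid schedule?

weld can be shift 5 (e.g. cut in shift 4, deburr in shift 4, weld in shift 5, route in shift 3, finish in shift 1, turn in shift 2, bore in shift 3) or shift 6 (e.g. deburr in shift 4; bore in shift 3; weld in shift 6; finish in shift 1; cut in shift 4; turn in shift 2; route in shift 3).

No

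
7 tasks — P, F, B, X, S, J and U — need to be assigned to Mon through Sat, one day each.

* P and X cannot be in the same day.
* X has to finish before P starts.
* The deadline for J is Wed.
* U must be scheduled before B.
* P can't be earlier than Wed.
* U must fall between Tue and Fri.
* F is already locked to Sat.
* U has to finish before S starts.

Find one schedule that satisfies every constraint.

U=Tue, P=Wed, F=Sat, X=Mon, S=Wed, J=Mon, B=Wed

Checking: U(Tue) before B(Wed); U(Tue) before S(Wed); X(Mon) before P(Wed); P(Wed) != X(Mon); P=Wed in [Wed,Sat]; J=Mon in [Mon,Wed]; U=Tue in [Tue,Fri]; F=Sat in [Sat,Sat].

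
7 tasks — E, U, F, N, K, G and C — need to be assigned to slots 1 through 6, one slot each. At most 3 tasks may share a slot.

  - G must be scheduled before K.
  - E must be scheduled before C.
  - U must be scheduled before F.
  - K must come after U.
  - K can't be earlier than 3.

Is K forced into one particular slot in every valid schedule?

K can be 3 (e.g. G -> 1, U -> 1, N -> 2, F -> 2, C -> 2, E -> 1, K -> 3) or 4 (e.g. U in 1; C in 2; E in 1; K in 4; G in 1; F in 2; N in 2).

No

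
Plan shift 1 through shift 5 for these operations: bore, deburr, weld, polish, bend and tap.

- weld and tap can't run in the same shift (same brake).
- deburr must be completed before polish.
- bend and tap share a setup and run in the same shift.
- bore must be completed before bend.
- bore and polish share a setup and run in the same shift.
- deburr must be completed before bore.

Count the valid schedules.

40

Splitting on bore: it can be shift 2 (12), shift 3 (16), shift 4 (12). Listing each branch's schedules as (deburr, weld, polish, bend, tap) by shift number:
bore=shift 2: (1,1,2,3,3) (1,1,2,4,4) (1,1,2,5,5) (1,2,2,3,3) (1,2,2,4,4) (1,2,2,5,5) (1,3,2,4,4) (1,3,2,5,5) (1,4,2,3,3) (1,4,2,5,5) (1,5,2,3,3) (1,5,2,4,4) — 12.
bore=shift 3: (1,1,3,4,4) (1,1,3,5,5) (1,2,3,4,4) (1,2,3,5,5) (1,3,3,4,4) (1,3,3,5,5) (1,4,3,5,5) (1,5,3,4,4) (2,1,3,4,4) (2,1,3,5,5) (2,2,3,4,4) (2,2,3,5,5) (2,3,3,4,4) (2,3,3,5,5) (2,4,3,5,5) (2,5,3,4,4) — 16.
bore=shift 4: (1,1,4,5,5) (1,2,4,5,5) (1,3,4,5,5) (1,4,4,5,5) (2,1,4,5,5) (2,2,4,5,5) (2,3,4,5,5) (2,4,4,5,5) (3,1,4,5,5) (3,2,4,5,5) (3,3,4,5,5) (3,4,4,5,5) — 12.
Summing: 12 + 16 + 12 = 40.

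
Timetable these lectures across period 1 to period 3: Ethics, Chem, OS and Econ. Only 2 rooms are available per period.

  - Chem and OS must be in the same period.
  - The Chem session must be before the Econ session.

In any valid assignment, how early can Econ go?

period 2

Precedence pushes Econ to at least period 2.
Econ at period 2 is achievable: Econ=period 2; OS=period 1; Ethics=period 2; Chem=period 1.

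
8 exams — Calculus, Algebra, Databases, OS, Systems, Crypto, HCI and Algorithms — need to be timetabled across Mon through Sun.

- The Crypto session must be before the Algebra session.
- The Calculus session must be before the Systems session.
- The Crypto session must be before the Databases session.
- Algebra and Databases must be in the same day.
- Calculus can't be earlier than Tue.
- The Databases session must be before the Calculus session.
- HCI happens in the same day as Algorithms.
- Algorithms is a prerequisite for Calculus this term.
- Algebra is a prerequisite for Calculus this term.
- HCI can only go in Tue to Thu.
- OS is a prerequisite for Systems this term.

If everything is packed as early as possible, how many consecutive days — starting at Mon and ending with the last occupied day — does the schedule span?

4

The precedence chain requires at least 4 distinct days.
4 works (last occupied day: Thu): for example Crypto=Mon; OS=Mon; Calculus=Wed; Databases=Tue; Algebra=Tue; Algorithms=Tue; Systems=Thu; HCI=Tue.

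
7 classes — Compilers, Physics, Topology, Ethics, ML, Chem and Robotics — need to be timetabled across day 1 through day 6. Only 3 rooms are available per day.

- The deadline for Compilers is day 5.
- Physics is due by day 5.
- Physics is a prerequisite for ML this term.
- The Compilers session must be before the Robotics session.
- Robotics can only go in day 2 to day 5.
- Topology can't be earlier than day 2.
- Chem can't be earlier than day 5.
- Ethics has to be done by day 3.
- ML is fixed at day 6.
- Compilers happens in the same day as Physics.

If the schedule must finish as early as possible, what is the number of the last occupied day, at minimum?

The precedence chain requires at least 2 distinct days.
With at most 3 per day and 7 classes, at least 3 days are needed.
ML can't be placed before day 6, so the schedule must run through at least day 6.
6 works (last occupied day: day 6): for example Chem -> day 5, Physics -> day 1, Robotics -> day 2, ML -> day 6, Topology -> day 2, Compilers -> day 1, Ethics -> day 1.

day 6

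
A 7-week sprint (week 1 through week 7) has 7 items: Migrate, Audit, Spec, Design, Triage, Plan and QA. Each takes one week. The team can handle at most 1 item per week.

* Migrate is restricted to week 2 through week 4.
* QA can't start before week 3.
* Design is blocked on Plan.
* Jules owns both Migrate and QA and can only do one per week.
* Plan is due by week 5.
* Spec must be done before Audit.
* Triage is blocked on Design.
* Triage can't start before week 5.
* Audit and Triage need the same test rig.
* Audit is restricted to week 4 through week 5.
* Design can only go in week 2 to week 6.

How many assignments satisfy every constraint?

Splitting on Migrate: it can be week 2 (17), week 3 (14), week 4 (8). Listing each branch's schedules as (Audit, Spec, Design, Triage, Plan, QA) by week number:
Migrate=week 2: (4,1,5,6,3,7) (4,1,5,7,3,6) (4,1,6,7,3,5) (4,1,6,7,5,3) (4,3,5,6,1,7) (4,3,5,7,1,6) (4,3,6,7,1,5) (5,1,4,6,3,7) (5,1,4,7,3,6) (5,1,6,7,3,4) (5,1,6,7,4,3) (5,3,4,6,1,7) (5,3,4,7,1,6) (5,3,6,7,1,4) (5,4,3,6,1,7) (5,4,3,7,1,6) (5,4,6,7,1,3) — 17.
Migrate=week 3: (4,1,5,6,2,7) (4,1,5,7,2,6) (4,1,6,7,2,5) (4,2,5,6,1,7) (4,2,5,7,1,6) (4,2,6,7,1,5) (5,1,4,6,2,7) (5,1,4,7,2,6) (5,1,6,7,2,4) (5,2,4,6,1,7) (5,2,4,7,1,6) (5,2,6,7,1,4) (5,4,2,6,1,7) (5,4,2,7,1,6) — 14.
Migrate=week 4: (5,1,3,6,2,7) (5,1,3,7,2,6) (5,1,6,7,2,3) (5,2,3,6,1,7) (5,2,3,7,1,6) (5,2,6,7,1,3) (5,3,2,6,1,7) (5,3,2,7,1,6) — 8.
Summing: 17 + 14 + 8 = 39.

39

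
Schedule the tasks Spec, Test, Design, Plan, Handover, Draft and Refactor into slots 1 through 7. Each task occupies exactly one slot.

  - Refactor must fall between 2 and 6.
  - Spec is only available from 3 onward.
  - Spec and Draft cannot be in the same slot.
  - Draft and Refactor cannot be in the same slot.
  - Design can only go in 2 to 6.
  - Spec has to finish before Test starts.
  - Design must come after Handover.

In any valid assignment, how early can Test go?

Precedence pushes Test to at least 4.
Test at 4 is achievable: Plan -> 1, Handover -> 1, Spec -> 3, Refactor -> 2, Design -> 2, Test -> 4, Draft -> 1.

4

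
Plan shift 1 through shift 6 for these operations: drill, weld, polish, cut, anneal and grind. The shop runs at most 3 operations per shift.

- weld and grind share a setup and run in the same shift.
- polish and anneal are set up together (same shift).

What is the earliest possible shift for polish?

shift 1

polish at shift 1 is achievable: anneal in shift 1, drill in shift 1, grind in shift 2, polish in shift 1, weld in shift 2, cut in shift 2.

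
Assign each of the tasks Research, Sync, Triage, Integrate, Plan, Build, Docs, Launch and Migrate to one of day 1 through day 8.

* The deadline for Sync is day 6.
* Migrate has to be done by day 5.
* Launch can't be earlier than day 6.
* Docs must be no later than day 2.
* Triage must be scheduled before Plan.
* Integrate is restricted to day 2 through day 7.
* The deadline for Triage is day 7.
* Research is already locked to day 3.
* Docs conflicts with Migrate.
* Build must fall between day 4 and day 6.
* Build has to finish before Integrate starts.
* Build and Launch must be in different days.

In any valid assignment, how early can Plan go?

day 2

Precedence pushes Plan to at least day 2.
Plan at day 2 is achievable: Plan=day 2; Migrate=day 2; Docs=day 1; Launch=day 6; Sync=day 1; Integrate=day 5; Research=day 3; Triage=day 1; Build=day 4.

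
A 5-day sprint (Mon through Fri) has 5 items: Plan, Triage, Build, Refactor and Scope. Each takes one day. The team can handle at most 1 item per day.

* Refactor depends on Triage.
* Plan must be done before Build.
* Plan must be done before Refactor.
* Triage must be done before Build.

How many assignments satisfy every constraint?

Splitting on Plan: it can be Mon (8), Tue (8), Wed (4). Listing each branch's schedules as (Triage, Build, Refactor, Scope):
Plan=Mon: (Tue,Wed,Thu,Fri) (Tue,Wed,Fri,Thu) (Tue,Thu,Wed,Fri) (Tue,Thu,Fri,Wed) (Tue,Fri,Wed,Thu) (Tue,Fri,Thu,Wed) (Wed,Thu,Fri,Tue) (Wed,Fri,Thu,Tue) — 8.
Plan=Tue: (Mon,Wed,Thu,Fri) (Mon,Wed,Fri,Thu) (Mon,Thu,Wed,Fri) (Mon,Thu,Fri,Wed) (Mon,Fri,Wed,Thu) (Mon,Fri,Thu,Wed) (Wed,Thu,Fri,Mon) (Wed,Fri,Thu,Mon) — 8.
Plan=Wed: (Mon,Thu,Fri,Tue) (Mon,Fri,Thu,Tue) (Tue,Thu,Fri,Mon) (Tue,Fri,Thu,Mon) — 4.
Summing: 8 + 8 + 4 = 20.

20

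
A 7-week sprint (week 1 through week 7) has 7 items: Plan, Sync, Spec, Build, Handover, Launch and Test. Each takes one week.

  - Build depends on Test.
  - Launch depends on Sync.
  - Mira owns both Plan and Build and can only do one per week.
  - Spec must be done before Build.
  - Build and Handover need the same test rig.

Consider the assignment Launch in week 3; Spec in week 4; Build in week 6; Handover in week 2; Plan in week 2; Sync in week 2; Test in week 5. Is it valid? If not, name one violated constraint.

Yes

Spec must be done before Build — holds.
Mira owns both Plan and Build and can only do one per week — holds.
Build depends on Test — holds.
Launch depends on Sync — holds.
Build and Handover need the same test rig — holds.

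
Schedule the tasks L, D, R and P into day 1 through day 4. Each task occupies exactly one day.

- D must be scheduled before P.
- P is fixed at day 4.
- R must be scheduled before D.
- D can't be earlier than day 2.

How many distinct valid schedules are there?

12

Splitting on L: it can be day 1 (3), day 2 (3), day 3 (3), day 4 (3). Listing each branch's schedules as (D, R, P) by day number:
L=day 1: (2,1,4) (3,1,4) (3,2,4) — 3.
L=day 2: (2,1,4) (3,1,4) (3,2,4) — 3.
L=day 3: (2,1,4) (3,1,4) (3,2,4) — 3.
L=day 4: (2,1,4) (3,1,4) (3,2,4) — 3.
Summing: 3 + 3 + 3 + 3 = 12.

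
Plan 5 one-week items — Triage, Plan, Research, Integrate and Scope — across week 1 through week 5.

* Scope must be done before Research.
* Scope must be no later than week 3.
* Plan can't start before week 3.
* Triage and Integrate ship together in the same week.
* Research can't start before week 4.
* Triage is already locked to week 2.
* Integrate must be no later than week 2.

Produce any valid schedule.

Plan -> week 3; Scope -> week 1; Integrate -> week 2; Research -> week 4; Triage -> week 2

Checking: Scope(week 1) before Research(week 4); Triage = Integrate = week 2; Research=week 4 in [week 4,week 5]; Plan=week 3 in [week 3,week 5]; Integrate=week 2 in [week 1,week 2]; Triage=week 2 in [week 2,week 2]; Scope=week 1 in [week 1,week 3].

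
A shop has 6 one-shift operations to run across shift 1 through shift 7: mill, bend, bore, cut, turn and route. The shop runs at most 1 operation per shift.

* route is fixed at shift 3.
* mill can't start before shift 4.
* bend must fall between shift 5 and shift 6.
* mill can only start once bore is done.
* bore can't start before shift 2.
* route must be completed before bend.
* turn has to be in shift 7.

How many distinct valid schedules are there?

12

Splitting on mill: it can be shift 4 (4), shift 5 (4), shift 6 (4). Listing each branch's schedules as (bend, bore, cut, turn, route) by shift number:
mill=shift 4: (5,2,1,7,3) (5,2,6,7,3) (6,2,1,7,3) (6,2,5,7,3) — 4.
mill=shift 5: (6,2,1,7,3) (6,2,4,7,3) (6,4,1,7,3) (6,4,2,7,3) — 4.
mill=shift 6: (5,2,1,7,3) (5,2,4,7,3) (5,4,1,7,3) (5,4,2,7,3) — 4.
Summing: 4 + 4 + 4 = 12.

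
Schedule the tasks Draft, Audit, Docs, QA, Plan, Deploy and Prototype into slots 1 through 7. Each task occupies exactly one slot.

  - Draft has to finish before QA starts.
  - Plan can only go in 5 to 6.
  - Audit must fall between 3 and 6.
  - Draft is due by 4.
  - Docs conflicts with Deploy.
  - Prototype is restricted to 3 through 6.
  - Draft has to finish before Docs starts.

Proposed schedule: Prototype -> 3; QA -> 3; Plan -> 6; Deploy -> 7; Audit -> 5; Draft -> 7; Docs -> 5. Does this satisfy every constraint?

No. Draft is due by 4 is not satisfied.

Plan can only go in 5 to 6 — holds.
Prototype is restricted to 3 through 6 — holds.
Draft has to finish before Docs starts — violated.
Audit must fall between 3 and 6 — holds.
Draft has to finish before QA starts — violated.
Draft is due by 4 — violated.
Docs conflicts with Deploy — holds.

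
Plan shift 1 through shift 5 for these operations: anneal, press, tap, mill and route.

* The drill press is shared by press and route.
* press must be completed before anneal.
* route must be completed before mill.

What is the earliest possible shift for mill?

shift 2

Precedence pushes mill to at least shift 2.
mill at shift 2 is achievable: mill=shift 2; press=shift 2; anneal=shift 3; tap=shift 1; route=shift 1.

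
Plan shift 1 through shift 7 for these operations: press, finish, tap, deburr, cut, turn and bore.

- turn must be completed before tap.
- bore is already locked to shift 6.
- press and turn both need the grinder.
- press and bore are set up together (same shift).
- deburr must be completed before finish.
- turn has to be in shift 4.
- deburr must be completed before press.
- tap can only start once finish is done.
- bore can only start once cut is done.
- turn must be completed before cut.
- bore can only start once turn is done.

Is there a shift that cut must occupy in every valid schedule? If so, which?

turn is fixed at shift 4 and must come before cut, so cut is at least shift 5.
bore is fixed at shift 6 and must come after cut, so cut is at most shift 5.
So cut must be shift 5.

shift 5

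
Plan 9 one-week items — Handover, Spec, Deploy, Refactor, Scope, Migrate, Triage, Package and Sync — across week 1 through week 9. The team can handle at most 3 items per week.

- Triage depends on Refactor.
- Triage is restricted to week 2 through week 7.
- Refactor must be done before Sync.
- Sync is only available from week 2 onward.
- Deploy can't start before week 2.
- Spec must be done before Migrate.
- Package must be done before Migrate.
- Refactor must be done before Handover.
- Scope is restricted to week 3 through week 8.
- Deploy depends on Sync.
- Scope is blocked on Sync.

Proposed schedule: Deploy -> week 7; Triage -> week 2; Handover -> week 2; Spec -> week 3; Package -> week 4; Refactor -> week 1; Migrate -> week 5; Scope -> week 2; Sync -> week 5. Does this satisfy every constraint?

Package must be done before Migrate — holds.
The team can handle at most 3 items per week — holds.
Scope is blocked on Sync — violated.
Scope is restricted to week 3 through week 8 — violated.
Triage depends on Refactor — holds.
Sync is only available from week 2 onward — holds.
Spec must be done before Migrate — holds.
Deploy can't start before week 2 — holds.
Refactor must be done before Sync — holds.
Deploy depends on Sync — holds.
Triage is restricted to week 2 through week 7 — holds.
Refactor must be done before Handover — holds.

Invalid. Scope is blocked on Sync.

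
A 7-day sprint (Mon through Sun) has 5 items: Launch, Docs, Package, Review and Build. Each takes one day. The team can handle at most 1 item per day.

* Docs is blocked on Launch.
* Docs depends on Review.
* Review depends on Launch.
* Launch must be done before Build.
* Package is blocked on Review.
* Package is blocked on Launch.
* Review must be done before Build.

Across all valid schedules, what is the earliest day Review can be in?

Tue

Precedence pushes Review to at least Tue; downstream work caps Review at Sat.
Review at Tue is achievable: Launch -> Mon; Docs -> Wed; Build -> Fri; Package -> Thu; Review -> Tue.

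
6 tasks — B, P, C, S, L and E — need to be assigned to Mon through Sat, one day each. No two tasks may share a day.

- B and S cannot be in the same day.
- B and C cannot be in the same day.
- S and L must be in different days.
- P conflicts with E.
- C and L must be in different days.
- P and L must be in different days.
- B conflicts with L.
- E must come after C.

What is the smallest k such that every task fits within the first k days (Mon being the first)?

6 days

The precedence chain requires at least 2 distinct days.
With at most 1 per day and 6 tasks, at least 6 days are needed.
6 works (last occupied day: Sat): for example C=Mon, L=Sat, S=Fri, P=Thu, B=Wed, E=Tue.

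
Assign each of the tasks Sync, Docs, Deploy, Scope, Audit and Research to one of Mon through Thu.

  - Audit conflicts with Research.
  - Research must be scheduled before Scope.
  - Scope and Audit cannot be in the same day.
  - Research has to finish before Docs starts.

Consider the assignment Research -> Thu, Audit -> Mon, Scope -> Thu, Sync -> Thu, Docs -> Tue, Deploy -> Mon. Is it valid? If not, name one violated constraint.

No. Research has to finish before Docs starts is not satisfied.

Scope and Audit cannot be in the same day — holds.
Research has to finish before Docs starts — violated.
Research must be scheduled before Scope — violated.
Audit conflicts with Research — holds.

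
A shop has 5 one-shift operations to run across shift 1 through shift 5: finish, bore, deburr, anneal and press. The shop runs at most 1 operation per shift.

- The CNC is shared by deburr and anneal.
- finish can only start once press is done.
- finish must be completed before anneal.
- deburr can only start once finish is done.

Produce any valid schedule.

deburr=shift 3; anneal=shift 4; finish=shift 2; bore=shift 5; press=shift 1

Checking: finish(shift 2) before deburr(shift 3); press(shift 1) before finish(shift 2); finish(shift 2) before anneal(shift 4); deburr(shift 3) != anneal(shift 4); max 1 per shift (cap 1).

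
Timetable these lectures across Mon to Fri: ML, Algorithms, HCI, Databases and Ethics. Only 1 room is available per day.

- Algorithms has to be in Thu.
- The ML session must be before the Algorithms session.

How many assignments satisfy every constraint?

Splitting on ML: it can be Mon (6), Tue (6), Wed (6). Listing each branch's schedules as (Algorithms, HCI, Databases, Ethics):
ML=Mon: (Thu,Tue,Wed,Fri) (Thu,Tue,Fri,Wed) (Thu,Wed,Tue,Fri) (Thu,Wed,Fri,Tue) (Thu,Fri,Tue,Wed) (Thu,Fri,Wed,Tue) — 6.
ML=Tue: (Thu,Mon,Wed,Fri) (Thu,Mon,Fri,Wed) (Thu,Wed,Mon,Fri) (Thu,Wed,Fri,Mon) (Thu,Fri,Mon,Wed) (Thu,Fri,Wed,Mon) — 6.
ML=Wed: (Thu,Mon,Tue,Fri) (Thu,Mon,Fri,Tue) (Thu,Tue,Mon,Fri) (Thu,Tue,Fri,Mon) (Thu,Fri,Mon,Tue) (Thu,Fri,Tue,Mon) — 6.
Summing: 6 + 6 + 6 = 18.

18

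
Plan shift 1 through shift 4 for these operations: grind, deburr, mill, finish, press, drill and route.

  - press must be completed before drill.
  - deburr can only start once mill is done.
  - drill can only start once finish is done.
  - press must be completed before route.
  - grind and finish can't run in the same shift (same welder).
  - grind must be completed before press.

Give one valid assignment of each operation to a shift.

press -> shift 2, drill -> shift 3, deburr -> shift 2, finish -> shift 2, mill -> shift 1, route -> shift 3, grind -> shift 1

Checking: press(shift 2) before drill(shift 3); grind(shift 1) before press(shift 2); press(shift 2) before route(shift 3); finish(shift 2) before drill(shift 3); mill(shift 1) before deburr(shift 2); grind(shift 1) != finish(shift 2).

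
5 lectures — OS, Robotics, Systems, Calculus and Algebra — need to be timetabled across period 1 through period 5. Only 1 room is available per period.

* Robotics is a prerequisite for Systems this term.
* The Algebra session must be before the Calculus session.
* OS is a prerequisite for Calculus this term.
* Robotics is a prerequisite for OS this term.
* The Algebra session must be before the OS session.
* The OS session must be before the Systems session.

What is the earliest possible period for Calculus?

period 4

Precedence pushes Calculus to at least period 3.
Calculus at period 4 is achievable: Calculus in period 4, Robotics in period 1, Algebra in period 2, Systems in period 5, OS in period 3.
Nothing earlier works — the capacity limit rule out every period before period 4.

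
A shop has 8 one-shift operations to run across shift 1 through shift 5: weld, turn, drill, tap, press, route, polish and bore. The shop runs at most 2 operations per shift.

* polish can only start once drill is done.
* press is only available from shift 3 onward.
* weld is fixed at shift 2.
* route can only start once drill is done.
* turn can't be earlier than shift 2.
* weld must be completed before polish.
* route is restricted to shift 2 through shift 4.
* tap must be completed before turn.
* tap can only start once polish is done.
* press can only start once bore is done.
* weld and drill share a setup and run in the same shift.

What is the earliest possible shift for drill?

shift 2

Drill must be in the same shift as weld, which can't be before shift 2, so drill is at least shift 2; downstream work caps drill at shift 2.
drill at shift 2 is achievable: route -> shift 4, drill -> shift 2, turn -> shift 5, weld -> shift 2, bore -> shift 1, press -> shift 3, tap -> shift 4, polish -> shift 3.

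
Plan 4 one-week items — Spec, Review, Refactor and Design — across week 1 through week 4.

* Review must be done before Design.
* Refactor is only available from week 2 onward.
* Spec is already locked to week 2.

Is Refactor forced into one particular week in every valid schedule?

No

Refactor can be week 2 (e.g. Review -> week 1, Refactor -> week 2, Design -> week 2, Spec -> week 2) or week 3 (e.g. Review -> week 1; Spec -> week 2; Design -> week 2; Refactor -> week 3).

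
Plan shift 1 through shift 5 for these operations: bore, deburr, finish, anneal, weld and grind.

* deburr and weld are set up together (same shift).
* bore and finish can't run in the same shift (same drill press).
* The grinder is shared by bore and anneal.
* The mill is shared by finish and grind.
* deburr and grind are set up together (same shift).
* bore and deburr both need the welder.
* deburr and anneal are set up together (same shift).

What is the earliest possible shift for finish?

shift 1

finish at shift 1 is achievable: deburr in shift 3; weld in shift 3; anneal in shift 3; grind in shift 3; bore in shift 2; finish in shift 1.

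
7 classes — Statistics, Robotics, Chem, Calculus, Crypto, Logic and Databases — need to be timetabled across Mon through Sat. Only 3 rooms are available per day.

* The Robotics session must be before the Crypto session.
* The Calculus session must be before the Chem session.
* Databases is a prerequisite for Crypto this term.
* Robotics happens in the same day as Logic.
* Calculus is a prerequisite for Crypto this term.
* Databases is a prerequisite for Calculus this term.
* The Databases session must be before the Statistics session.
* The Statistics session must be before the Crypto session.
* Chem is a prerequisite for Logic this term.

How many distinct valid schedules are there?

22

Splitting on Statistics: it can be Tue (5), Wed (6), Thu (6), Fri (5). Listing each branch's schedules as (Robotics, Chem, Calculus, Crypto, Logic, Databases):
Statistics=Tue: (Thu,Wed,Tue,Fri,Thu,Mon) (Thu,Wed,Tue,Sat,Thu,Mon) (Fri,Wed,Tue,Sat,Fri,Mon) (Fri,Thu,Tue,Sat,Fri,Mon) (Fri,Thu,Wed,Sat,Fri,Mon) — 5.
Statistics=Wed: (Thu,Wed,Tue,Fri,Thu,Mon) (Thu,Wed,Tue,Sat,Thu,Mon) (Fri,Wed,Tue,Sat,Fri,Mon) (Fri,Thu,Tue,Sat,Fri,Mon) (Fri,Thu,Wed,Sat,Fri,Mon) (Fri,Thu,Wed,Sat,Fri,Tue) — 6.
Statistics=Thu: (Thu,Wed,Tue,Fri,Thu,Mon) (Thu,Wed,Tue,Sat,Thu,Mon) (Fri,Wed,Tue,Sat,Fri,Mon) (Fri,Thu,Tue,Sat,Fri,Mon) (Fri,Thu,Wed,Sat,Fri,Mon) (Fri,Thu,Wed,Sat,Fri,Tue) — 6.
Statistics=Fri: (Thu,Wed,Tue,Sat,Thu,Mon) (Fri,Wed,Tue,Sat,Fri,Mon) (Fri,Thu,Tue,Sat,Fri,Mon) (Fri,Thu,Wed,Sat,Fri,Mon) (Fri,Thu,Wed,Sat,Fri,Tue) — 5.
Summing: 5 + 6 + 6 + 5 = 22.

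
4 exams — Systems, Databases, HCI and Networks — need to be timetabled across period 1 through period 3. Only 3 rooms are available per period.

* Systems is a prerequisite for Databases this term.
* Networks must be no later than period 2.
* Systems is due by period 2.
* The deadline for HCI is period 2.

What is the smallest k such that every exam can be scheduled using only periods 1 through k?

The precedence chain requires at least 2 distinct periods.
With at most 3 per period and 4 exams, at least 2 periods are needed.
2 works (last occupied period: period 2): for example Databases=period 2; Networks=period 1; Systems=period 1; HCI=period 1.

2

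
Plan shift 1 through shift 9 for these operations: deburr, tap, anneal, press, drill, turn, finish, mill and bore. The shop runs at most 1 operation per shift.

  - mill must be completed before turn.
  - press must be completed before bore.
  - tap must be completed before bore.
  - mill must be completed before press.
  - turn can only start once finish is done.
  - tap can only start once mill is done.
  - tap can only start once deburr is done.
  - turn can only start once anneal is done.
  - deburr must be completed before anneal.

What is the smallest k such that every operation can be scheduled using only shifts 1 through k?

The precedence chain requires at least 3 distinct shifts.
With at most 1 per shift and 9 operations, at least 9 shifts are needed.
9 works (last occupied shift: shift 9): for example deburr -> shift 2; tap -> shift 3; mill -> shift 1; press -> shift 7; bore -> shift 8; turn -> shift 6; finish -> shift 5; anneal -> shift 4; drill -> shift 9.

9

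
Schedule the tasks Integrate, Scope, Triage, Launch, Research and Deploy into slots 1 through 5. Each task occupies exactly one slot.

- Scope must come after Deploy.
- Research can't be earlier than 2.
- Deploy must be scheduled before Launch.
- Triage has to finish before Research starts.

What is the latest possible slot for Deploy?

4

Downstream work caps Deploy at 4.
Deploy at 4 is achievable: Deploy -> 4; Research -> 2; Scope -> 5; Triage -> 1; Launch -> 5; Integrate -> 1.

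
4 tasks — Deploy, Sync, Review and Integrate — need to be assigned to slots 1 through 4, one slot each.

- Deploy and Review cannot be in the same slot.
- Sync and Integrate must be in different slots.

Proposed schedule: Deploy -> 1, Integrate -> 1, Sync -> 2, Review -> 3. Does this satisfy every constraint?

Yes

Sync and Integrate must be in different slots — holds.
Deploy and Review cannot be in the same slot — holds.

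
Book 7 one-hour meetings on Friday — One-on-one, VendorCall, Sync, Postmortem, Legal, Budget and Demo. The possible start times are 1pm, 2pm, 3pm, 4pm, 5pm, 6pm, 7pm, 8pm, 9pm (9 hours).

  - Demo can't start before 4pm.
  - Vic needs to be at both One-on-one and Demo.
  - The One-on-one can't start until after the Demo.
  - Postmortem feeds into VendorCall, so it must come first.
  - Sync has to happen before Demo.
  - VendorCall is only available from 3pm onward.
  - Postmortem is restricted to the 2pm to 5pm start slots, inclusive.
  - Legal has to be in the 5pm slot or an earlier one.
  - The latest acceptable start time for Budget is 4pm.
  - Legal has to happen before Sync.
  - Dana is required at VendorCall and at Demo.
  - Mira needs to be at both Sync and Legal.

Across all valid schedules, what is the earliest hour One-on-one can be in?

Precedence pushes One-on-one to at least 5pm.
One-on-one at 5pm is achievable: Sync -> 2pm, VendorCall -> 3pm, Legal -> 1pm, Budget -> 1pm, One-on-one -> 5pm, Demo -> 4pm, Postmortem -> 2pm.

5pm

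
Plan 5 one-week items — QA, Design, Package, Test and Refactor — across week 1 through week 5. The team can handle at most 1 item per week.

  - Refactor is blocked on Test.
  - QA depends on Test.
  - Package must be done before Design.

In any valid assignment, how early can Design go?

week 2

Precedence pushes Design to at least week 2.
Design at week 2 is achievable: QA=week 4, Design=week 2, Package=week 1, Test=week 3, Refactor=week 5.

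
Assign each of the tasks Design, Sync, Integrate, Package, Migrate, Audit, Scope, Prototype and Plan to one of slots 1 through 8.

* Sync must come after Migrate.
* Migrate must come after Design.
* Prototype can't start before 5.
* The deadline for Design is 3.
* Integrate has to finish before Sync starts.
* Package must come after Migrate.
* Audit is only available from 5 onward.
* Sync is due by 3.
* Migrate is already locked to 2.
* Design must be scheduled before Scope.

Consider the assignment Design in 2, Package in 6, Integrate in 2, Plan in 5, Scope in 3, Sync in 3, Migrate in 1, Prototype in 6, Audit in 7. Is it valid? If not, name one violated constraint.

Sync is due by 3 — holds.
Migrate must come after Design — violated.
Migrate is already locked to 2 — violated.
The deadline for Design is 3 — holds.
Package must come after Migrate — holds.
Design must be scheduled before Scope — holds.
Integrate has to finish before Sync starts — holds.
Prototype can't start before 5 — holds.
Audit is only available from 5 onward — holds.
Sync must come after Migrate — holds.

Invalid. Migrate must come after Design.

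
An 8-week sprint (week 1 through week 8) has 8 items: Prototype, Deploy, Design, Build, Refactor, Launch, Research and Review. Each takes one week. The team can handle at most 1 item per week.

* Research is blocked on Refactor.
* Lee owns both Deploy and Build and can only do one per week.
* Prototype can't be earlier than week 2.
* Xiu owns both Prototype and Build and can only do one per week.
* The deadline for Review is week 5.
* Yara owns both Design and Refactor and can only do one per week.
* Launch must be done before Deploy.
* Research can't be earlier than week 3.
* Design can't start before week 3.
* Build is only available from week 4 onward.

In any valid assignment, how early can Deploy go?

Precedence pushes Deploy to at least week 2.
Deploy at week 2 is achievable: Design=week 7, Build=week 4, Review=week 3, Launch=week 1, Prototype=week 8, Research=week 6, Refactor=week 5, Deploy=week 2.

week 2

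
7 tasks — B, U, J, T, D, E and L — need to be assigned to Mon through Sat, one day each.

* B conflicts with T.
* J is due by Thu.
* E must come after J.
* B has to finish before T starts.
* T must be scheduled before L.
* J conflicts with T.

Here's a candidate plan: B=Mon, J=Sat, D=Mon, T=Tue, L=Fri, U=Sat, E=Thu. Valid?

No — it violates: J is due by Thu

B conflicts with T — holds.
T must be scheduled before L — holds.
B has to finish before T starts — holds.
J is due by Thu — violated.
J conflicts with T — holds.
E must come after J — violated.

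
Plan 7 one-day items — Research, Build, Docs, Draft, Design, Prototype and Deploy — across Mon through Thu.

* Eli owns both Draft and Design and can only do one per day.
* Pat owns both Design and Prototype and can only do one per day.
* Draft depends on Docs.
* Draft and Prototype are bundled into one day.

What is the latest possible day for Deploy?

Deploy at Thu is achievable: Research -> Mon; Design -> Mon; Build -> Mon; Docs -> Mon; Deploy -> Thu; Draft -> Tue; Prototype -> Tue.

Thu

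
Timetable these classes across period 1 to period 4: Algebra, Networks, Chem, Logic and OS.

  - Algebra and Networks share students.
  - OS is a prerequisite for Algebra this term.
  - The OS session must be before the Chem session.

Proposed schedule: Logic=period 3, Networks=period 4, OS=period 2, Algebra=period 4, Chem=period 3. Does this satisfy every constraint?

The OS session must be before the Chem session — holds.
Algebra and Networks share students — violated.
OS is a prerequisite for Algebra this term — holds.

No. Algebra and Networks share students is not satisfied.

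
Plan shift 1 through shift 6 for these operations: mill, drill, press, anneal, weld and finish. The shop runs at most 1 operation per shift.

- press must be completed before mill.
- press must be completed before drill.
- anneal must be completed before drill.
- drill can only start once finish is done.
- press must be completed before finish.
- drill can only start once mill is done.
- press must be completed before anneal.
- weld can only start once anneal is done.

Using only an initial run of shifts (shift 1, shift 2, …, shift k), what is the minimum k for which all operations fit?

6

The precedence chain requires at least 3 distinct shifts.
With at most 1 per shift and 6 operations, at least 6 shifts are needed.
6 works (last occupied shift: shift 6): for example mill -> shift 3; finish -> shift 4; drill -> shift 5; press -> shift 1; weld -> shift 6; anneal -> shift 2.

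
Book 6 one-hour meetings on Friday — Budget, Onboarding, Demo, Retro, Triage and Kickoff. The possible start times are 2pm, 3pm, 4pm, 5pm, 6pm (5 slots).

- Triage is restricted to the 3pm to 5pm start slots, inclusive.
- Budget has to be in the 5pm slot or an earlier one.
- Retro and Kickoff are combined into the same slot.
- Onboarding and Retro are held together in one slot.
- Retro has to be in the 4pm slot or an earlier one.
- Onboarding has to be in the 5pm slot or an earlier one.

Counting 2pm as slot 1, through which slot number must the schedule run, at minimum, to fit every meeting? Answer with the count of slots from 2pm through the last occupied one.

2

Triage can't be placed before 3pm — that is slot 2 counting from 2pm — so the schedule must run through at least 2 slots.
2 works (last occupied slot: 3pm): for example Budget=2pm; Demo=2pm; Kickoff=2pm; Onboarding=2pm; Retro=2pm; Triage=3pm.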